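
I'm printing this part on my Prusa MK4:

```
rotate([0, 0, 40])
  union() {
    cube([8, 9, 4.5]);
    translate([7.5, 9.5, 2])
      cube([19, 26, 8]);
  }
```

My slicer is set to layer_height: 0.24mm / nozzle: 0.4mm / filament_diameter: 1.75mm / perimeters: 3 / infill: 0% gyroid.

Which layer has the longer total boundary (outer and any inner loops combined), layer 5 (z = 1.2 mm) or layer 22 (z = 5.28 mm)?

layer 22 (z = 5.28 mm)

Layer 5 (z = 1.2): the cube is present — its section is the full 8×9 rectangle (perimeter 34.00 mm); the cube at (7.5, 9.5) is absent (z outside [2, 10]); Merging all regions: only the 8×9 cube is present, so the union is just that shape — boundary = 34.00 mm; (rotated 40° about Z; rotation is an isometry so areas/perimeters/island counts are preserved). So its perimeter = 34.00 mm. Layer 22 (z = 5.28): the cube is not intersected at this z (z outside [0, 4.5]); the 19×26 cube at (7.5, 9.5) contributes its full rectangle (perimeter 90.00 mm); Taking the union: only the 19×26 cube at (7.5, 9.5) is present, so the union is just that shape — boundary = 90.00 mm; (rotated 40° about Z; rotation is an isometry so areas/perimeters/island counts are preserved). So its perimeter = 90.00 mm. Layer 22 is larger (90.00 vs 34.00 mm).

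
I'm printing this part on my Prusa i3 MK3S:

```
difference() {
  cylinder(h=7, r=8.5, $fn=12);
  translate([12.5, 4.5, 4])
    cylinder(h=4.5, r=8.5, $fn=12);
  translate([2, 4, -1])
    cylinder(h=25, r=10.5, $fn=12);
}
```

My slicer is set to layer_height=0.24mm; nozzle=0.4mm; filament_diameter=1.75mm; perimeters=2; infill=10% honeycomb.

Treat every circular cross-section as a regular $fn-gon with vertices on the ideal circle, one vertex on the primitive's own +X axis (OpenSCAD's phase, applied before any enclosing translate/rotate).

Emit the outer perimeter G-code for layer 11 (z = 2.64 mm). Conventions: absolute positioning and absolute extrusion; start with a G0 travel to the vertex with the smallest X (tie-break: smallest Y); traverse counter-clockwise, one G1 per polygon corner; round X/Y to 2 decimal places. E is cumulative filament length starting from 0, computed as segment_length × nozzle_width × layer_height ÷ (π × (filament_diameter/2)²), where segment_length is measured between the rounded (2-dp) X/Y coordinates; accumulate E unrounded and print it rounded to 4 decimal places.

G0 X-8.50 Y0.00 Z2.64
G1 X-7.36 Y-4.25 E0.1756
G1 X-4.25 Y-7.36 E0.3512
G1 X0.00 Y-8.50 E0.5268
G1 X4.25 Y-7.36 E0.7024
G1 X6.25 Y-5.36 E0.8153
G1 X2.00 Y-6.50 E0.9909
G1 X-3.25 Y-5.09 E1.2079
G1 X-7.09 Y-1.25 E1.4246
G1 X-7.96 Y2.00 E1.5589
G1 X-8.50 Y0.00 E1.6416

At z = 2.64 mm: the cylinder: section is a regular 12-gon, circumradius r=8.5; the cylinder at (12.5, 4.5) is not intersected at this z (z outside [4, 8.5]); the cylinder at (2, 4): section is a regular 12-gon, circumradius r=10.5; After the difference (first − rest): starting from the r=8.5 cylinder, the r=10.5 cylinder at (2, 4) partially overlaps it — only the 183.10 mm² overlap (of its 330.75 mm²) is removed, clipping the outline — 1 connected region. The outline is a single polygon with 10 vertices. Extrusion per mm of travel: 0.4 × 0.24 / (π × 0.875²) = 0.039912. Accumulating E over each segment gives final E = 1.6416.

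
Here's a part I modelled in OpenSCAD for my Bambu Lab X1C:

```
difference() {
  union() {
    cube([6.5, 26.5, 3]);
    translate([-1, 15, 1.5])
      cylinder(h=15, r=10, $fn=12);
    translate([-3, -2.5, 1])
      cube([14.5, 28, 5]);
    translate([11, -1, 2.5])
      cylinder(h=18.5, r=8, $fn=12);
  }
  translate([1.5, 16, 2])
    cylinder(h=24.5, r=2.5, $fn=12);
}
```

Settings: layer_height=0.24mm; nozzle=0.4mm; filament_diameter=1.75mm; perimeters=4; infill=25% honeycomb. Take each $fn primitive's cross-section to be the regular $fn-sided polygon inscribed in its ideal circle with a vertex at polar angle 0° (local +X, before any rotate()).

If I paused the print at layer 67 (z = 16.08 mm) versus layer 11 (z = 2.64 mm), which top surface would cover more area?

Layer 67 (z = 16.08): the cube is not intersected at this z (z outside [0, 3]); the cylinder at (-1, 15): section is a regular 12-gon, circumradius r=10 (area = (12/2)·10.000²·sin(360°/12) = 300.00 mm²); the cube at (-3, -2.5) is not intersected at this z (z outside [1, 6]); the cylinder at (11, -1): section is a regular 12-gon, circumradius r=8 (area = (12/2)·8.000²·sin(360°/12) = 192.00 mm²); Taking the union: the 2 present regions are separate (no shared area or edge), so areas and boundary lengths simply add and each stays a separate island — area = 492.00 mm²; the cylinder at (1.5, 16): section is a regular 12-gon, circumradius r=2.5 (area = (12/2)·2.500²·sin(360°/12) = 18.75 mm²); Subtracting the remaining from the first: starting from the result so far (492.00 mm²), the r=2.5 cylinder at (1.5, 16) lies wholly inside it (removes its full 18.75 mm² and its 15.53 mm outline becomes a hole wall) — area = 473.25 mm². So its area = 473.25 mm². Layer 11 (z = 2.64): the 6.5×26.5 cube contributes its full rectangle (area 172.25 mm²); the r=10 cylinder at (-1, 15) contributes a regular 12-gon of circumradius 10 (area = (12/2)·10.000²·sin(360°/12) = 300.00 mm²); the cube at (-3, -2.5) is present — its section is the full 14.5×28 rectangle (area 406.00 mm²); the r=8 cylinder at (11, -1) contributes a regular 12-gon of circumradius 8 (area = (12/2)·8.000²·sin(360°/12) = 192.00 mm²); Combining (union): the regions partially overlap — summed areas 1070.25 mm² minus the doubly-counted overlap 419.09 mm² gives 651.16 mm² — area = 651.16 mm²; the r=2.5 cylinder at (1.5, 16) gives a regular 12-gon of circumradius 2.5 (constant along its height) (area = (12/2)·2.500²·sin(360°/12) = 18.75 mm²); Subtracting the remaining from the first: starting from that combined region (651.16 mm²), the r=2.5 cylinder at (1.5, 16) lies wholly inside it (removes its full 18.75 mm² and its 15.53 mm outline becomes a hole wall) — area = 632.41 mm². So its area = 632.41 mm². Layer 11 is larger (632.41 vs 473.25 mm²).

layer 11 (z = 2.64 mm)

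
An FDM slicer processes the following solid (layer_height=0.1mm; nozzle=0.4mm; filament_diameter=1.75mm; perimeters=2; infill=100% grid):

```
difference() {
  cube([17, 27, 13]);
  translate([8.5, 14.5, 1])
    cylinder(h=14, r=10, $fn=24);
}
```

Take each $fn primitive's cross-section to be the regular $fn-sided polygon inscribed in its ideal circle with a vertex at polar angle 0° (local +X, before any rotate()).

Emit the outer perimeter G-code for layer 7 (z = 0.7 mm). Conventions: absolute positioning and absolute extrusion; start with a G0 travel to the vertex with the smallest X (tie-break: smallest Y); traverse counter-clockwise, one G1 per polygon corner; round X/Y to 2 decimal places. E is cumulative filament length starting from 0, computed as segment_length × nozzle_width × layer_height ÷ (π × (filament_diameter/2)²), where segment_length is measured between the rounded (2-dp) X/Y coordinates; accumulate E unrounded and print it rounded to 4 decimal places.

G0 X0.00 Y0.00 Z0.70
G1 X17.00 Y0.00 E0.2827
G1 X17.00 Y27.00 E0.7317
G1 X0.00 Y27.00 E1.0144
G1 X0.00 Y0.00 E1.4634

At z = 0.7 mm: the cube is present — its section is the full 17×27 rectangle; the cylinder at (8.5, 14.5) is absent (z outside [1, 15]); Subtracting the remaining from the first: none of the subtracted shapes is present at this height, so the 17×27 cube is unchanged — 1 connected region. The outline is a single polygon with 4 vertices. Extrusion per mm of travel: 0.4 × 0.1 / (π × 0.875²) = 0.016630. Accumulating E over each segment gives final E = 1.4634.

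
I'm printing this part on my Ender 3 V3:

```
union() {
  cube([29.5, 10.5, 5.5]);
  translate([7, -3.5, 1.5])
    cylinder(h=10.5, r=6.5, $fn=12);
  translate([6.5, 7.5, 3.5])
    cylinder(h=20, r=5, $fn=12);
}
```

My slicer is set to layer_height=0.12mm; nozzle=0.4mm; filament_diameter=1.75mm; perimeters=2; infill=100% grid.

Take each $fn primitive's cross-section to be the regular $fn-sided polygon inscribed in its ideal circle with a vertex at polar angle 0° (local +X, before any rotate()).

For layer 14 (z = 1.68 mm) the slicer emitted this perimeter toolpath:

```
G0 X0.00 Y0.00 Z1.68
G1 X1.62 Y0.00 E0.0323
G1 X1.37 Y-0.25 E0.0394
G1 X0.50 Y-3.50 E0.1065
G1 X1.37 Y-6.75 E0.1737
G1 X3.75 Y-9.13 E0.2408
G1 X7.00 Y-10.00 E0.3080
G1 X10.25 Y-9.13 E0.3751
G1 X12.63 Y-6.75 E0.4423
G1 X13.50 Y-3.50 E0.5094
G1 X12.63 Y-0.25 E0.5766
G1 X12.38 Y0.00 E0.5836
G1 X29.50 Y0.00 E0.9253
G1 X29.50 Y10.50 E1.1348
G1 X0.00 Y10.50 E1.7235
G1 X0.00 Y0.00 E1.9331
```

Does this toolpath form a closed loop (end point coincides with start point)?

yes

Start point (G0): (0.00, 0.00). End point (last G1): the path returns to the start — closed.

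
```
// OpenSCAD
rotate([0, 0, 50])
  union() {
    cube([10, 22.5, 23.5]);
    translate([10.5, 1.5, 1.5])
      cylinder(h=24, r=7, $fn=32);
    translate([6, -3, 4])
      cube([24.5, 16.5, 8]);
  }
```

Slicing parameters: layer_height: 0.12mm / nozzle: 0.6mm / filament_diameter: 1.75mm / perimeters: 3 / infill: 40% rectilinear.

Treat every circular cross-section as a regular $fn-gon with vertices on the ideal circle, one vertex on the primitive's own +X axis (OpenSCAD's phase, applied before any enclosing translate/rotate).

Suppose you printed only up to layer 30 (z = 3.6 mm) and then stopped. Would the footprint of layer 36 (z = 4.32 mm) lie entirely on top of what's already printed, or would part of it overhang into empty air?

part overhangs

Compare the two slices. At z = 3.6: the cube (footprint 10×22.5) is included at this height (area 225.00 mm²); the r=7 cylinder at (10.5, 1.5) contributes a regular 32-gon of circumradius 7 (area = (32/2)·7.000²·sin(360°/32) = 152.95 mm²); the cube at (6, -3) is not intersected at this z (z outside [4, 12]); Taking the union: the regions partially overlap — summed areas 377.95 mm² minus the doubly-counted overlap 44.39 mm² gives 333.56 mm² — area = 333.56 mm²; (rotated 50° about Z; rotation is an isometry so areas/perimeters/island counts are preserved). At z = 4.32: the 10×22.5 cube contributes its full rectangle (area 225.00 mm²); the cylinder at (10.5, 1.5): section is a regular 32-gon, circumradius r=7 (area = (32/2)·7.000²·sin(360°/32) = 152.95 mm²); the 24.5×16.5 cube at (6, -3) contributes its full rectangle (area 404.25 mm²); Taking the union: the regions partially overlap — summed areas 782.20 mm² minus the doubly-counted overlap 183.42 mm² gives 598.78 mm² — area = 598.78 mm²; (rotated 50° about Z; rotation is an isometry so areas/perimeters/island counts are preserved). Checking containment: at z = 4.32 the cross-section extends beyond the z = 3.6 cross-section by about 265.21 mm².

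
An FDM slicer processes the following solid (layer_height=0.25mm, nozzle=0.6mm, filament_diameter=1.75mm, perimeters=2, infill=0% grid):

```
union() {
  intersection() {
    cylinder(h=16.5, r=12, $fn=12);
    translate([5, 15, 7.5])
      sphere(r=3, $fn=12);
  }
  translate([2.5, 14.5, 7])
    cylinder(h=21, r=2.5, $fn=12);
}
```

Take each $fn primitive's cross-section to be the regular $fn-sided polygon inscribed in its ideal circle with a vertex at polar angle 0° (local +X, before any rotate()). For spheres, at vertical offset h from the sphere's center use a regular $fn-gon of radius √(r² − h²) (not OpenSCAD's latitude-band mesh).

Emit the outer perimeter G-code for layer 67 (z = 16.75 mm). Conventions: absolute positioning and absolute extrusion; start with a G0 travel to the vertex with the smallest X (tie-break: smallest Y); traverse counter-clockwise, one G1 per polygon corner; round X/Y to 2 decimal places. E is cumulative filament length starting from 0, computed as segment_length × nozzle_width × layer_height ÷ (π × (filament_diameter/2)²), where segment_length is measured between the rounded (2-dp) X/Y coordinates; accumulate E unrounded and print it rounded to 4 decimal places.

G0 X0.00 Y14.50 Z16.75
G1 X0.33 Y13.25 E0.0806
G1 X1.25 Y12.33 E0.1618
G1 X2.50 Y12.00 E0.2424
G1 X3.75 Y12.33 E0.3230
G1 X4.67 Y13.25 E0.4042
G1 X5.00 Y14.50 E0.4848
G1 X4.67 Y15.75 E0.5654
G1 X3.75 Y16.67 E0.6465
G1 X2.50 Y17.00 E0.7272
G1 X1.25 Y16.67 E0.8078
G1 X0.33 Y15.75 E0.8889
G1 X0.00 Y14.50 E0.9695

At z = 16.75 mm: the cylinder is not intersected at this z (z outside [0, 16.5]); the sphere at (5, 15) is absent (|z−center|=9.250 > r=3); Taking the intersection: at least one operand is absent at this height, so nothing remains; the r=2.5 cylinder at (2.5, 14.5) gives a regular 12-gon of circumradius 2.5 (constant along its height); Taking the union: only the r=2.5 cylinder at (2.5, 14.5) is present, so the union is just that shape — 1 connected region. The outline is a single polygon with 12 vertices. Extrusion per mm of travel: 0.6 × 0.25 / (π × 0.875²) = 0.062363. Accumulating E over each segment gives final E = 0.9695.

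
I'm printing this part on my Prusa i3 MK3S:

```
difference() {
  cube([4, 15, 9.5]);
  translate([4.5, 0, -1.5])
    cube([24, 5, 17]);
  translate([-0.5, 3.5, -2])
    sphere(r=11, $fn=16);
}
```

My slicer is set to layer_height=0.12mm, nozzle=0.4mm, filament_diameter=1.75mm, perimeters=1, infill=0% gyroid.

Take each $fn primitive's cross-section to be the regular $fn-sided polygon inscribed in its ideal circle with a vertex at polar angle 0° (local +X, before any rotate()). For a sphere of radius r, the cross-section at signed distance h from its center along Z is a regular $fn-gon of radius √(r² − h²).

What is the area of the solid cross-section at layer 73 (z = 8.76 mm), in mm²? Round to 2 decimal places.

At z = 8.76 mm: the cube is present — its section is the full 4×15 rectangle (area 60.00 mm²); the cube at (4.5, 0) is present — its section is the full 24×5 rectangle (area 120.00 mm²); the sphere at (-0.5, 3.5): section is a regular 16-gon, circumradius = √(r²−h²) = √(11²−10.76²) = 2.285 (area = (16/2)·2.285²·sin(360°/16) = 15.99 mm²); Subtracting the remaining from the first: starting from the 4×15 cube (60.00 mm²), the 24×5 cube at (4.5, 0) misses the remaining region (no effect); the r=11 sphere at (-0.5, 3.5) partially overlaps it — only the 5.76 mm² overlap (of its 15.99 mm²) is removed, clipping the outline — area = 54.24 mm². Overall, the cross-section is a single solid region. Net area = 54.24 mm².

54.24 mm²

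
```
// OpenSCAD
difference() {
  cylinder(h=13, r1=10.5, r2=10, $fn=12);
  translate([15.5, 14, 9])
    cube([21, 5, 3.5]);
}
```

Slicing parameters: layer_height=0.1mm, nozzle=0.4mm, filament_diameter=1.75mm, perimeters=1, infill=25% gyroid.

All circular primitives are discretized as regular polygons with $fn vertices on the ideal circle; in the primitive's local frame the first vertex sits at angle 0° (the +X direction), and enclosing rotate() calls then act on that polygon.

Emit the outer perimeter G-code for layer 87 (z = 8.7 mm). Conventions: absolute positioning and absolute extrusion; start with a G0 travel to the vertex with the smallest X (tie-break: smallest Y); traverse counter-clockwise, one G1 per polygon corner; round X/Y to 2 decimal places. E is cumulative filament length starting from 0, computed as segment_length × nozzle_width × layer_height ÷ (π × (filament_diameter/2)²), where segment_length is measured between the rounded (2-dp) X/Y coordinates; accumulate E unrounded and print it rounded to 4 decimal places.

G0 X-10.17 Y0.00 Z8.70
G1 X-8.80 Y-5.08 E0.0875
G1 X-5.08 Y-8.80 E0.1750
G1 X0.00 Y-10.17 E0.2625
G1 X5.08 Y-8.80 E0.3500
G1 X8.80 Y-5.08 E0.4375
G1 X10.17 Y0.00 E0.5250
G1 X8.80 Y5.08 E0.6125
G1 X5.08 Y8.80 E0.7000
G1 X0.00 Y10.17 E0.7875
G1 X-5.08 Y8.80 E0.8750
G1 X-8.80 Y5.08 E0.9624
G1 X-10.17 Y0.00 E1.0499

At z = 8.7 mm: the cone contributes a regular 12-gon of circumradius 10.165 (interpolated between r1=10.5 and r2=10 at t=0.669); the cube at (15.5, 14) does not reach this height (z outside [9, 12.5]); Taking the first minus the rest: none of the subtracted shapes is present at this height, so the cone is unchanged — 1 connected region. The outline is a single polygon with 12 vertices. Extrusion per mm of travel: 0.4 × 0.1 / (π × 0.875²) = 0.016630. Accumulating E over each segment gives final E = 1.0499.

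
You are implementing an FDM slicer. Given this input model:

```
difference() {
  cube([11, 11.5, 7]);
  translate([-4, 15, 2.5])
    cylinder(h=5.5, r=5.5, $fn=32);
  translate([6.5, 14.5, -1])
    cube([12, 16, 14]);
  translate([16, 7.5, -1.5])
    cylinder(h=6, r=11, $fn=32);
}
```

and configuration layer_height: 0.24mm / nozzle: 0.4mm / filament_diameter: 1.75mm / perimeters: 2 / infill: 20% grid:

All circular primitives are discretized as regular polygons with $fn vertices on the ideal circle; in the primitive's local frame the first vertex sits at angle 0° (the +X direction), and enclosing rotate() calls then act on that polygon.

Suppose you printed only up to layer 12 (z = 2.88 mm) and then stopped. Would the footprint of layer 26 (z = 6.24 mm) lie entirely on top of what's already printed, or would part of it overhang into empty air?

part overhangs

Compare the two slices. At z = 2.88: the 11×11.5 cube contributes its full rectangle (area 126.50 mm²); the r=5.5 cylinder at (-4, 15) contributes a regular 32-gon of circumradius 5.5 (area = (32/2)·5.500²·sin(360°/32) = 94.42 mm²); the cube at (6.5, 14.5) is present — its section is the full 12×16 rectangle (area 192.00 mm²); the r=11 cylinder at (16, 7.5) gives a regular 32-gon of circumradius 11 (constant along its height) (area = (32/2)·11.000²·sin(360°/32) = 377.69 mm²); Taking the first minus the rest: starting from the 11×11.5 cube (126.50 mm²), the r=5.5 cylinder at (-4, 15) partially overlaps it — only the 0.03 mm² overlap (of its 94.42 mm²) is removed, clipping the outline; the 12×16 cube at (6.5, 14.5) misses the remaining region (no effect); the r=11 cylinder at (16, 7.5) partially overlaps it — only the 60.63 mm² overlap (of its 377.69 mm²) is removed, clipping the outline — area = 65.85 mm². At z = 6.24: the cube is present — its section is the full 11×11.5 rectangle (area 126.50 mm²); the cylinder at (-4, 15): section is a regular 32-gon, circumradius r=5.5 (area = (32/2)·5.500²·sin(360°/32) = 94.42 mm²); the 12×16 cube at (6.5, 14.5) contributes its full rectangle (area 192.00 mm²); the cylinder at (16, 7.5) is not intersected at this z (z outside [-1.5, 4.5]); After the difference (first − rest): starting from the 11×11.5 cube (126.50 mm²), the r=5.5 cylinder at (-4, 15) partially overlaps it — only the 0.03 mm² overlap (of its 94.42 mm²) is removed, clipping the outline; the 12×16 cube at (6.5, 14.5) misses the remaining region (no effect) — area = 126.47 mm². Checking containment: at z = 6.24 the cross-section extends beyond the z = 2.88 cross-section by about 60.63 mm².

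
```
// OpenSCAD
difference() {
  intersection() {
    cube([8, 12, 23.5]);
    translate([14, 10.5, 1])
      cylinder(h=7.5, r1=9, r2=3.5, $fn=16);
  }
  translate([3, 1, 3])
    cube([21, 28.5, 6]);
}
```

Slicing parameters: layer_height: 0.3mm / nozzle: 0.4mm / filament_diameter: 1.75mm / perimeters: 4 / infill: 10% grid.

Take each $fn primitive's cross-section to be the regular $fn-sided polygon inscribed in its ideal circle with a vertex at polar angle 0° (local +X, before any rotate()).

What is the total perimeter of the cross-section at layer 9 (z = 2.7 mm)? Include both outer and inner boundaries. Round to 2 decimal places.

14.31 mm

At z = 2.7 mm: the 8×12 cube contributes its full rectangle (perimeter 40.00 mm); the cone at (14, 10.5): at t=0.227 of its height the radius interpolates to r₁+(r₂−r₁)t = 7.753, giving a regular 16-gon of that circumradius (perimeter = 2·16·7.753·sin(180°/16) = 48.40 mm); Taking the intersection: the cone at (14, 10.5) partially overlaps the 8×12 cube; clipping to the common part keeps 7.75 mm² — boundary = 14.31 mm; the cube at (3, 1) does not reach this height (z outside [3, 9]); Taking the first minus the rest: none of the subtracted shapes is present at this height, so the result so far is unchanged — boundary = 14.31 mm. Overall, the cross-section is a single solid region. Total boundary length (outer) = 14.31 mm.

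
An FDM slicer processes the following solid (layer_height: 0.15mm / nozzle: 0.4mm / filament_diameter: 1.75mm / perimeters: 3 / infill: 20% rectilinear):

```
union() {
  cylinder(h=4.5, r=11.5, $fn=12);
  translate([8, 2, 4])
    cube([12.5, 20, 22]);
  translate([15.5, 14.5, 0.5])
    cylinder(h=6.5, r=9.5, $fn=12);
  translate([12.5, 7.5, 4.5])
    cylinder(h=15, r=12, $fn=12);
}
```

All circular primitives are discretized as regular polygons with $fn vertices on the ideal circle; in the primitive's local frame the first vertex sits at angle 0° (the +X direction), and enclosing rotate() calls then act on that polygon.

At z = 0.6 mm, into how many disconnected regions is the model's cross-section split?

2

At z = 0.6 mm: the cylinder: section is a regular 12-gon, circumradius r=11.5; the cube at (8, 2) is absent (z outside [4, 26]); the cylinder at (15.5, 14.5): section is a regular 12-gon, circumradius r=9.5; the cylinder at (12.5, 7.5) does not reach this height (z outside [4.5, 19.5]); Taking the union: the 2 present regions are separate (no shared area or edge), so areas and boundary lengths simply add and each stays a separate island — 2 connected regions. The result has 2 disconnected regions.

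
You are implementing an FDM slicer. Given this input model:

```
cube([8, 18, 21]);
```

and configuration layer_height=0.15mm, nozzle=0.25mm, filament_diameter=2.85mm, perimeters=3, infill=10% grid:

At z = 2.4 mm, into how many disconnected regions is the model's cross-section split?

1

At z = 2.4 mm: the 8×18 cube contributes its full rectangle. The result has 1 disconnected region.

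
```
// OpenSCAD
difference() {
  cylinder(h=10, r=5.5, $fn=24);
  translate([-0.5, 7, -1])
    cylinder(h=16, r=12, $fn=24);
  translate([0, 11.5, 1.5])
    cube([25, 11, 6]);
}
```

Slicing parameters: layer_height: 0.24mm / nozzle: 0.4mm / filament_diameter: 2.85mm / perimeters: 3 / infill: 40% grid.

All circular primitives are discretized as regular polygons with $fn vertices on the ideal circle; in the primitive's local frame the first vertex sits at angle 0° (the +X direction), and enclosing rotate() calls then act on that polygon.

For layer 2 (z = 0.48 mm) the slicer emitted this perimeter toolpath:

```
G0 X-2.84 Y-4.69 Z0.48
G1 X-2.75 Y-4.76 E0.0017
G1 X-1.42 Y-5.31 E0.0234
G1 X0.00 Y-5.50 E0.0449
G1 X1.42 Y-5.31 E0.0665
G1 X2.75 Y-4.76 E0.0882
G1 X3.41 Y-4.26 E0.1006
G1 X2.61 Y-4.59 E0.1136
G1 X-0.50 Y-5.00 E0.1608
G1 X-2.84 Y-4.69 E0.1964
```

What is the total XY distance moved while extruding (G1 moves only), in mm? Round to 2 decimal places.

Sum the Euclidean lengths of each G1 segment: total = 13.05 mm.

13.05 mm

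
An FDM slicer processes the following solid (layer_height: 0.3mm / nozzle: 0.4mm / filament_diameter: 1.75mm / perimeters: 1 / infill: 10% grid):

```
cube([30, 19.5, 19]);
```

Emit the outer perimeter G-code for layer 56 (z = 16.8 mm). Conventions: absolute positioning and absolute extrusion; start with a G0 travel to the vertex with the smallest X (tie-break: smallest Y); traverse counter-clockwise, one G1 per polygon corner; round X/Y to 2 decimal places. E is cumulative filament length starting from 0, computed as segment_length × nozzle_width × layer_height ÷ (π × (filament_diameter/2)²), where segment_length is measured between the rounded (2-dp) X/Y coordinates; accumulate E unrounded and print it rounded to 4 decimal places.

At z = 16.8 mm: the cube is present — its section is the full 30×19.5 rectangle. The outline is a single polygon with 4 vertices. Extrusion per mm of travel: 0.4 × 0.3 / (π × 0.875²) = 0.049890. Accumulating E over each segment gives final E = 4.9391.

G0 X0.00 Y0.00 Z16.80
G1 X30.00 Y0.00 E1.4967
G1 X30.00 Y19.50 E2.4696
G1 X0.00 Y19.50 E3.9663
G1 X0.00 Y0.00 E4.9391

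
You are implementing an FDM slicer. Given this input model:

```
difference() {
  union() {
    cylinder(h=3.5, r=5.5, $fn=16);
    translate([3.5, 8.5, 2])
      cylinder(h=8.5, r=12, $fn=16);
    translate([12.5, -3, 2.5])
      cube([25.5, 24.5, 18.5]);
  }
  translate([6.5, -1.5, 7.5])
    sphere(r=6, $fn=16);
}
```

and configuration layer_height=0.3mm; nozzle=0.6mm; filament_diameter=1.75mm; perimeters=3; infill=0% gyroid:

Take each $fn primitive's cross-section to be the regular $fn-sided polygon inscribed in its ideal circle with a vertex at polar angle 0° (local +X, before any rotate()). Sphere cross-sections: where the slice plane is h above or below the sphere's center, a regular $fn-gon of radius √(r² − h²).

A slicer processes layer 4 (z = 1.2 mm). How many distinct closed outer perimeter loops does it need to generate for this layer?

1

At z = 1.2 mm: the r=5.5 cylinder gives a regular 16-gon of circumradius 5.5 (constant along its height); the cylinder at (3.5, 8.5) is absent (z outside [2, 10.5]); the cube at (12.5, -3) is not intersected at this z (z outside [2.5, 21]); Merging all regions: only the r=5.5 cylinder is present, so the union is just that shape — 1 connected region; the sphere at (6.5, -1.5) is absent (|z−center|=6.300 > r=6); Subtracting the remaining from the first: none of the subtracted shapes is present at this height, so the result so far is unchanged — 1 connected region. The result has 1 disconnected region.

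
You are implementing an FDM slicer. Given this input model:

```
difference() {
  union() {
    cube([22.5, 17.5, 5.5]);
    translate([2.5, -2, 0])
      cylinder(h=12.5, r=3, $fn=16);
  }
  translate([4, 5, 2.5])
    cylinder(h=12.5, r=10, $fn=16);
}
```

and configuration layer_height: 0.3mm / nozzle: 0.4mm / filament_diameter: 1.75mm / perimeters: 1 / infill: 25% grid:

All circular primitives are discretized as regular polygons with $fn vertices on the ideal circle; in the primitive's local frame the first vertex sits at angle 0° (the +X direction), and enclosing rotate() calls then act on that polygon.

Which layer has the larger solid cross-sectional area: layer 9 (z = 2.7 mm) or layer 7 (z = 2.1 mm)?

layer 7 (z = 2.1 mm)

Layer 9 (z = 2.7): the cube (footprint 22.5×17.5) is included at this height (area 393.75 mm²); the cylinder at (2.5, -2): section is a regular 16-gon, circumradius r=3 (area = (16/2)·3.000²·sin(360°/16) = 27.55 mm²); Combining (union): the regions partially overlap — summed areas 421.30 mm² minus the doubly-counted overlap 2.91 mm² gives 418.39 mm² — area = 418.39 mm²; the cylinder at (4, 5): section is a regular 16-gon, circumradius r=10 (area = (16/2)·10.000²·sin(360°/16) = 306.15 mm²); After the difference (first − rest): starting from that combined region (418.39 mm²), the r=10 cylinder at (4, 5) partially overlaps it — only the 206.22 mm² overlap (of its 306.15 mm²) is removed, clipping the outline — area = 212.17 mm². So its area = 212.17 mm². Layer 7 (z = 2.1): the cube (footprint 22.5×17.5) is included at this height (area 393.75 mm²); the r=3 cylinder at (2.5, -2) gives a regular 16-gon of circumradius 3 (constant along its height) (area = (16/2)·3.000²·sin(360°/16) = 27.55 mm²); Taking the union: the regions partially overlap — summed areas 421.30 mm² minus the doubly-counted overlap 2.91 mm² gives 418.39 mm² — area = 418.39 mm²; the cylinder at (4, 5) does not reach this height (z outside [2.5, 15]); After the difference (first − rest): none of the subtracted shapes is present at this height, so that combined region is unchanged — area = 418.39 mm². So its area = 418.39 mm². Layer 7 is larger (418.39 vs 212.17 mm²).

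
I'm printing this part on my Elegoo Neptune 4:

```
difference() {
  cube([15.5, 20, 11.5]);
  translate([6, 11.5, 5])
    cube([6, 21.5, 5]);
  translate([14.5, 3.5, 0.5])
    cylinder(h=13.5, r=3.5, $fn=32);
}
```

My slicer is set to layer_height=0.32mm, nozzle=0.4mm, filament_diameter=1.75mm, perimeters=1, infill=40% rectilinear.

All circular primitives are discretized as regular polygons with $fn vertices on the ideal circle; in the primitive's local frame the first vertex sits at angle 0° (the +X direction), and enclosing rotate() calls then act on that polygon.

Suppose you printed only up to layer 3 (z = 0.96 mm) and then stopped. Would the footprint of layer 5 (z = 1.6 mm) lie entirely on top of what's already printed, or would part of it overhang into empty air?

entirely on top

Compare the two slices. At z = 0.96: the cube is present — its section is the full 15.5×20 rectangle (area 310.00 mm²); the cube at (6, 11.5) is not intersected at this z (z outside [5, 10]); the cylinder at (14.5, 3.5): section is a regular 32-gon, circumradius r=3.5 (area = (32/2)·3.500²·sin(360°/32) = 38.24 mm²); Taking the first minus the rest: starting from the 15.5×20 cube (310.00 mm²), the r=3.5 cylinder at (14.5, 3.5) partially overlaps it — only the 26.00 mm² overlap (of its 38.24 mm²) is removed, clipping the outline — area = 284.00 mm². At z = 1.6: the 15.5×20 cube contributes its full rectangle (area 310.00 mm²); the cube at (6, 11.5) is absent (z outside [5, 10]); the r=3.5 cylinder at (14.5, 3.5) gives a regular 32-gon of circumradius 3.5 (constant along its height) (area = (32/2)·3.500²·sin(360°/32) = 38.24 mm²); Subtracting the remaining from the first: starting from the 15.5×20 cube (310.00 mm²), the r=3.5 cylinder at (14.5, 3.5) partially overlaps it — only the 26.00 mm² overlap (of its 38.24 mm²) is removed, clipping the outline — area = 284.00 mm². Checking containment: the cross-section at z = 1.6 is a subset of the cross-section at z = 0.96.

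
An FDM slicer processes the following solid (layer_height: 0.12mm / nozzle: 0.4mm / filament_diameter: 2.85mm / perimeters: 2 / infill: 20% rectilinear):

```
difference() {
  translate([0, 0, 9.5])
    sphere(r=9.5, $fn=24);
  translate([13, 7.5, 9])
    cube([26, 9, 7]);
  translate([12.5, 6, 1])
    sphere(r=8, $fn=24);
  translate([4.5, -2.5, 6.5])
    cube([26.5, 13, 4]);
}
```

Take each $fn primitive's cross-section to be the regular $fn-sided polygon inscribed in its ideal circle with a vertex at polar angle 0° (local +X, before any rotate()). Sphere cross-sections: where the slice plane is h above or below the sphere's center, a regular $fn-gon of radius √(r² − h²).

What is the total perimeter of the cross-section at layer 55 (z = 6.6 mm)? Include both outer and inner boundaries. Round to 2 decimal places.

At z = 6.6 mm: the r=9.5 sphere slices to a regular 24-gon of circumradius 9.047 (√(r²−h²) with h=2.9 from center) (perimeter = 2·24·9.047·sin(180°/24) = 56.68 mm); the cube at (13, 7.5) is absent (z outside [9, 16]); the sphere at (12.5, 6): section is a regular 24-gon, circumradius = √(r²−h²) = √(8²−5.6²) = 5.713 (perimeter = 2·24·5.713·sin(180°/24) = 35.79 mm); the cube at (4.5, -2.5) is present — its section is the full 26.5×13 rectangle (perimeter 79.00 mm); After the difference (first − rest): starting from the r=9.5 sphere, the r=8 sphere at (12.5, 6) partially overlaps it — only the 2.54 mm² overlap (of its 101.37 mm²) is removed, clipping the outline; the 26.5×13 cube at (4.5, -2.5) partially overlaps it — only the 33.24 mm² overlap (of its 344.50 mm²) is removed, clipping the outline — boundary = 59.19 mm. Overall, the cross-section is a single solid region. Total boundary length (outer) = 59.19 mm.

59.19 mm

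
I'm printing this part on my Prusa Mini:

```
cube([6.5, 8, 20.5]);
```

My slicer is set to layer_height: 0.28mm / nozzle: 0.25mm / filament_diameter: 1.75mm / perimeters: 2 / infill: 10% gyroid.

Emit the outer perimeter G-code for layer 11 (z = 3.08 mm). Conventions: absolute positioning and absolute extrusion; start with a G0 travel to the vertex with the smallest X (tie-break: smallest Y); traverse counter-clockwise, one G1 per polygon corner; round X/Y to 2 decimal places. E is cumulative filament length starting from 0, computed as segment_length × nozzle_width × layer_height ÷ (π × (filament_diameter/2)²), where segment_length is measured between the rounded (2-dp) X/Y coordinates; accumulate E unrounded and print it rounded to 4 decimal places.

G0 X0.00 Y0.00 Z3.08
G1 X6.50 Y0.00 E0.1892
G1 X6.50 Y8.00 E0.4220
G1 X0.00 Y8.00 E0.6112
G1 X0.00 Y0.00 E0.8440

At z = 3.08 mm: the cube (footprint 6.5×8) is included at this height. The outline is a single polygon with 4 vertices. Extrusion per mm of travel: 0.25 × 0.28 / (π × 0.875²) = 0.029103. Accumulating E over each segment gives final E = 0.8440.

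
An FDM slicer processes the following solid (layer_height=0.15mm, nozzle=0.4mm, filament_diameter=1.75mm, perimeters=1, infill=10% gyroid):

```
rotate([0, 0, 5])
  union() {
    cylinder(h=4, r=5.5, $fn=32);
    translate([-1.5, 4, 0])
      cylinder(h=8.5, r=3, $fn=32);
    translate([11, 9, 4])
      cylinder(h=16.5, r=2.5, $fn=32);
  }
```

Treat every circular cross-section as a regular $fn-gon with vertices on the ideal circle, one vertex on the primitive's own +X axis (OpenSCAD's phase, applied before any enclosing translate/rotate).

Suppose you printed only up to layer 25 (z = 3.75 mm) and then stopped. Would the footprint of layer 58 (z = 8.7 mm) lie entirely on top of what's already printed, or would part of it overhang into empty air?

Compare the two slices. At z = 3.75: the cylinder: section is a regular 32-gon, circumradius r=5.5 (area = (32/2)·5.500²·sin(360°/32) = 94.42 mm²); the cylinder at (-1.5, 4): section is a regular 32-gon, circumradius r=3 (area = (32/2)·3.000²·sin(360°/32) = 28.09 mm²); the cylinder at (11, 9) does not reach this height (z outside [4, 20.5]); Combining (union): the regions partially overlap — summed areas 122.52 mm² minus the doubly-counted overlap 19.57 mm² gives 102.94 mm² — area = 102.94 mm²; (rotated 5° about Z; rotation is an isometry so areas/perimeters/island counts are preserved). At z = 8.7: the cylinder is absent (z outside [0, 4]); the cylinder at (-1.5, 4) is absent (z outside [0, 8.5]); the cylinder at (11, 9): section is a regular 32-gon, circumradius r=2.5 (area = (32/2)·2.500²·sin(360°/32) = 19.51 mm²); Taking the union: only the r=2.5 cylinder at (11, 9) is present, so the union is just that shape — area = 19.51 mm²; (rotated 5° about Z; rotation is an isometry so areas/perimeters/island counts are preserved). Checking containment: at z = 8.7 the cross-section extends beyond the z = 3.75 cross-section by about 19.51 mm².

part overhangs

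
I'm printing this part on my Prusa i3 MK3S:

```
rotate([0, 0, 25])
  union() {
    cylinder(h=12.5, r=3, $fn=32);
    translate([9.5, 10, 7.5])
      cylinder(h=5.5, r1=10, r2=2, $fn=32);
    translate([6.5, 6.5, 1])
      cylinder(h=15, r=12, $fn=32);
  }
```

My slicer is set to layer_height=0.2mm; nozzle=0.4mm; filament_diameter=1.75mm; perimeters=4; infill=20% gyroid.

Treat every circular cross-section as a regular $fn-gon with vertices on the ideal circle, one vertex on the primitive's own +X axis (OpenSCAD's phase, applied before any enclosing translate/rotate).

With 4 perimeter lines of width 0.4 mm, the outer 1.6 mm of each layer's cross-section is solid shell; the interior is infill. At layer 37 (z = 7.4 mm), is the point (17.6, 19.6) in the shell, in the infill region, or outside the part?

outside

At z = 7.4 mm: the r=3 cylinder contributes a regular 32-gon of circumradius 3; the cone at (9.5, 10) is absent (z outside [7.5, 13]); the r=12 cylinder at (6.5, 6.5) gives a regular 32-gon of circumradius 12 (constant along its height); Merging all regions: the regions partially overlap (shared area 27.70 mm²), so overlapping operands fuse into one piece — 1 connected region; (rotated 25° about Z; rotation is an isometry so areas/perimeters/island counts are preserved). Overall, the cross-section is a single solid region. Undo the 25° rotation: the query point maps to (24.234, 10.326) in the un-rotated model frame. The nearest boundary edge runs (17.59, 11.09)→(18.27, 8.84); distance from the point to it = 6.15 mm. The point is not inside any of the regions above, so it lies outside the cross-section (6.15 mm from the nearest boundary).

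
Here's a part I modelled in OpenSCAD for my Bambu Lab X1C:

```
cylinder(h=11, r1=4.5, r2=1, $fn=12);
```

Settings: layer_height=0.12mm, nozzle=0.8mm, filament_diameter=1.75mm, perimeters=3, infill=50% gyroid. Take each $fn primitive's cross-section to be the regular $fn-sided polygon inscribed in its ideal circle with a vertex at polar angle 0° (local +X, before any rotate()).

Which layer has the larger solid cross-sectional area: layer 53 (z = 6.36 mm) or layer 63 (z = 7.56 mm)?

Layer 53 (z = 6.36): the cone: at t=0.578 of its height the radius interpolates to r₁+(r₂−r₁)t = 2.476, giving a regular 12-gon of that circumradius (area = (12/2)·2.476²·sin(360°/12) = 18.40 mm²). So its area = 18.40 mm². Layer 63 (z = 7.56): the cone (r1=4.5→r2=1) has section circumradius 2.095 here — a regular 12-gon (area = (12/2)·2.095²·sin(360°/12) = 13.16 mm²). So its area = 13.16 mm². Layer 53 is larger (18.40 vs 13.16 mm²).

layer 53 (z = 6.36 mm)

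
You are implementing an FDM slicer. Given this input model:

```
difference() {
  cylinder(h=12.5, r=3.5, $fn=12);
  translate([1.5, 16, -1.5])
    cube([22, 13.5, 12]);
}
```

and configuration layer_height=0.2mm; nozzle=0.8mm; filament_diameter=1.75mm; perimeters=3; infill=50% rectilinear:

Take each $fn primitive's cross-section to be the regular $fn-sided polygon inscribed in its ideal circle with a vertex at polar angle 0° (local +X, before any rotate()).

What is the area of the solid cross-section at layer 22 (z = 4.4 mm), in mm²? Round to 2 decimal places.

At z = 4.4 mm: the r=3.5 cylinder contributes a regular 12-gon of circumradius 3.5 (area = (12/2)·3.500²·sin(360°/12) = 36.75 mm²); the cube at (1.5, 16) (footprint 22×13.5) is included at this height (area 297.00 mm²); Taking the first minus the rest: starting from the r=3.5 cylinder (36.75 mm²), the 22×13.5 cube at (1.5, 16) misses the remaining region (no effect) — area = 36.75 mm². Overall, the cross-section is a single solid region. Net area = 36.75 mm².

36.75 mm²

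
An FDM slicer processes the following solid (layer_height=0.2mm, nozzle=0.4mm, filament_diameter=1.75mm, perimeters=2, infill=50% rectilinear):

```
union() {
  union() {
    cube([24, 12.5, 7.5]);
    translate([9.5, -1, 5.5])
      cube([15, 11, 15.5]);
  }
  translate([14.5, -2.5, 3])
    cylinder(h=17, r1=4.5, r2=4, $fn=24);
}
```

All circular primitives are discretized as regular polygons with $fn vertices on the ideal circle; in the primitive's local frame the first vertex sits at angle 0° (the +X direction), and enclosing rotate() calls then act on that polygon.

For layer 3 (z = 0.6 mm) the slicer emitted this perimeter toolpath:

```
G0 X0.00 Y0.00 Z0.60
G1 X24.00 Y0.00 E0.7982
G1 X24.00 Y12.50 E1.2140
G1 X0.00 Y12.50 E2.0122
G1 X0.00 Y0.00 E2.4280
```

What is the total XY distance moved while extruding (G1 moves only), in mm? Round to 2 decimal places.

73.00 mm

Sum the Euclidean lengths of each G1 segment: total = 73.00 mm.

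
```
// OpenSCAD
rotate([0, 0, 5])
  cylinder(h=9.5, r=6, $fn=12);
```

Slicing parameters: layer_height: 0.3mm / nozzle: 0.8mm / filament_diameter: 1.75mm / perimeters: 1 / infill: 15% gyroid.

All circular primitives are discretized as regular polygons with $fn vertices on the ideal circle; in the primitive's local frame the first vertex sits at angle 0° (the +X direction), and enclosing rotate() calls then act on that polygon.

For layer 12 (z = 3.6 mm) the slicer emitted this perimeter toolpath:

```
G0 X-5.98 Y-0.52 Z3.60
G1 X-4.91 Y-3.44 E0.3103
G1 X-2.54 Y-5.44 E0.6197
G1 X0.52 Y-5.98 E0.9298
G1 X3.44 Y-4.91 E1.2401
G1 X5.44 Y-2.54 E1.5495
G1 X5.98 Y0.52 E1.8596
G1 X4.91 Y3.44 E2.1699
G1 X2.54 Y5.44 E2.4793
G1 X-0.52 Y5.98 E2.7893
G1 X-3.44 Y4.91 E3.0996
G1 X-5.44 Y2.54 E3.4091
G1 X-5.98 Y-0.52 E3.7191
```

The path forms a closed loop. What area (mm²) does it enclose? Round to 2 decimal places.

Apply the shoelace formula to the sequence of (X, Y) vertices; enclosed area = 108.02 mm².

108.02 mm²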